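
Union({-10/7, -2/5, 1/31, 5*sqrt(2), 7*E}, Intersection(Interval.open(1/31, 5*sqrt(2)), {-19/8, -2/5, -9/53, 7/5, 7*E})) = {-10/7, -2/5, 1/31, 7/5, 5*sqrt(2), 7*E}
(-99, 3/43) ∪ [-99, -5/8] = [-99, 3/43)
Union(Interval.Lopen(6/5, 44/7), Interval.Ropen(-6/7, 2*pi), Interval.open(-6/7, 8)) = Interval.Ropen(-6/7, 8)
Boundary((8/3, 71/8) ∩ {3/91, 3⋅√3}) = {3⋅√3}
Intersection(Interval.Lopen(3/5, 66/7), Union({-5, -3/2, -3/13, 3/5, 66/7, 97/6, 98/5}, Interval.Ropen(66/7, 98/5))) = {66/7}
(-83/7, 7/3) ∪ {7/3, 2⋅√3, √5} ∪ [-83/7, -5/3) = [-83/7, 7/3] ∪ {2⋅√3}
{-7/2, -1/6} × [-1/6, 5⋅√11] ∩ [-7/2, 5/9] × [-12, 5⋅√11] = {-7/2, -1/6} × [-1/6, 5⋅√11]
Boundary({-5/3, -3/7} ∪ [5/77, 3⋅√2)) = {-5/3, -3/7, 5/77, 3⋅√2}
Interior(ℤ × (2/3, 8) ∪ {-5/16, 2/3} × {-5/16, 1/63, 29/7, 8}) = ∅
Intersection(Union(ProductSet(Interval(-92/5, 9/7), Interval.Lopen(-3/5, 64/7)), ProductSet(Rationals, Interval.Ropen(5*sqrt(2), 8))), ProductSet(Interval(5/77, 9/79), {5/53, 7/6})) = ProductSet(Interval(5/77, 9/79), {5/53, 7/6})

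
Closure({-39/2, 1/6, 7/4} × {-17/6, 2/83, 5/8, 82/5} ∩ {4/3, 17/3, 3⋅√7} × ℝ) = ∅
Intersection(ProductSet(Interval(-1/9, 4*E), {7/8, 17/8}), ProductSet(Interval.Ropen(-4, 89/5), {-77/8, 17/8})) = ProductSet(Interval(-1/9, 4*E), {17/8})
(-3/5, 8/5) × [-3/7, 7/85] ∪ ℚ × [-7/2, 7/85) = (ℚ × [-7/2, 7/85)) ∪ ((-3/5, 8/5) × [-3/7, 7/85])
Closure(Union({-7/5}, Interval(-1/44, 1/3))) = Union({-7/5}, Interval(-1/44, 1/3))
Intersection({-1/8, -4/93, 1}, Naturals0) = {1}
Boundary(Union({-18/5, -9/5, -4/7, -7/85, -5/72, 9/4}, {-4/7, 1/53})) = {-18/5, -9/5, -4/7, -7/85, -5/72, 1/53, 9/4}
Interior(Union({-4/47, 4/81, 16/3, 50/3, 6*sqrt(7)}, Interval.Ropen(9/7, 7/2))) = Interval.open(9/7, 7/2)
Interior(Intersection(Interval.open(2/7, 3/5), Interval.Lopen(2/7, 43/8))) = Interval.open(2/7, 3/5)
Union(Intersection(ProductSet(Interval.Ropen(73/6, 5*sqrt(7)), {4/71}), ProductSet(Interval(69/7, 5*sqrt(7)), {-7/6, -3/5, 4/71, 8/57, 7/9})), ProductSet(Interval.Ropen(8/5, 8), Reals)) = Union(ProductSet(Interval.Ropen(8/5, 8), Reals), ProductSet(Interval.Ropen(73/6, 5*sqrt(7)), {4/71}))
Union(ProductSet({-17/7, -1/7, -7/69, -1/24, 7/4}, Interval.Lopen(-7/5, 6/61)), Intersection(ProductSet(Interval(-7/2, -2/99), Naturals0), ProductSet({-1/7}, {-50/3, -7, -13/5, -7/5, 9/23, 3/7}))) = ProductSet({-17/7, -1/7, -7/69, -1/24, 7/4}, Interval.Lopen(-7/5, 6/61))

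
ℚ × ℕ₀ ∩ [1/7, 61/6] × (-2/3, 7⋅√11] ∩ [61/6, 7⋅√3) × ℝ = {61/6} × {0, 1, …, 23}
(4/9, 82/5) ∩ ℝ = (4/9, 82/5)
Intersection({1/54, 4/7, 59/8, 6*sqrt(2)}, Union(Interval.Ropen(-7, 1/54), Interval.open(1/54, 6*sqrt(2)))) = {4/7, 59/8}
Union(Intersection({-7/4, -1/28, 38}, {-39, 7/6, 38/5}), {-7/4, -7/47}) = {-7/4, -7/47}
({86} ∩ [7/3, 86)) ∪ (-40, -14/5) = (-40, -14/5)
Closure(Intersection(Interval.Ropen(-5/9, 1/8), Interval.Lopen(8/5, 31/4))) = EmptySet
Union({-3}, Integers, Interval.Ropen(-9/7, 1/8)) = Union(Integers, Interval.Ropen(-9/7, 1/8))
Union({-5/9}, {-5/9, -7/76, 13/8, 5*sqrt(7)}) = {-5/9, -7/76, 13/8, 5*sqrt(7)}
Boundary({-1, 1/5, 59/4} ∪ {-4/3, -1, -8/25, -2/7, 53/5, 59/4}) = {-4/3, -1, -8/25, -2/7, 1/5, 53/5, 59/4}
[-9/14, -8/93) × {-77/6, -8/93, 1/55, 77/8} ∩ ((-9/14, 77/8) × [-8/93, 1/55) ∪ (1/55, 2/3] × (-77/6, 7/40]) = (-9/14, -8/93) × {-8/93}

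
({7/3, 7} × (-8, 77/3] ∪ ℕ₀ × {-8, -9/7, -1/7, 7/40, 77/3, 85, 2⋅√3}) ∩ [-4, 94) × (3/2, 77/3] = ({7/3, 7} × (3/2, 77/3]) ∪ ({0, 1, …, 93} × {77/3, 2⋅√3})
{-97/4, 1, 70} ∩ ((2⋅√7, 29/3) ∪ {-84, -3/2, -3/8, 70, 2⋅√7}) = {70}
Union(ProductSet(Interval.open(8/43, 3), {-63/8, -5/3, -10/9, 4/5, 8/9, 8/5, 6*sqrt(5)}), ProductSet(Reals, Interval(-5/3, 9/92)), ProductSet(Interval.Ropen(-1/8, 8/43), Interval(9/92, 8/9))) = Union(ProductSet(Interval.Ropen(-1/8, 8/43), Interval(9/92, 8/9)), ProductSet(Interval.open(8/43, 3), {-63/8, -5/3, -10/9, 4/5, 8/9, 8/5, 6*sqrt(5)}), ProductSet(Reals, Interval(-5/3, 9/92)))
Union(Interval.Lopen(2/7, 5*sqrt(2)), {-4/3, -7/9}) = Union({-4/3, -7/9}, Interval.Lopen(2/7, 5*sqrt(2)))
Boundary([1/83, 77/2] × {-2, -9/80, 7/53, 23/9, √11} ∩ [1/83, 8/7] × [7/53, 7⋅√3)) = [1/83, 8/7] × {7/53, 23/9, √11}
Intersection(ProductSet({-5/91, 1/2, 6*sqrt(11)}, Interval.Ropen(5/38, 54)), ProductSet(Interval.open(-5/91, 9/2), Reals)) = ProductSet({1/2}, Interval.Ropen(5/38, 54))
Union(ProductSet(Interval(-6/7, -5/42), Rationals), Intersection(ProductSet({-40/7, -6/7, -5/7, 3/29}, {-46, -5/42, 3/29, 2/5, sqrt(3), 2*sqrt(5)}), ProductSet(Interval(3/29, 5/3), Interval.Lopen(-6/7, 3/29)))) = Union(ProductSet({3/29}, {-5/42, 3/29}), ProductSet(Interval(-6/7, -5/42), Rationals))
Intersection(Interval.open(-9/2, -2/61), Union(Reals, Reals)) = Interval.open(-9/2, -2/61)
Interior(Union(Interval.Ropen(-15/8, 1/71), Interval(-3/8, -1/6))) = Interval.open(-15/8, 1/71)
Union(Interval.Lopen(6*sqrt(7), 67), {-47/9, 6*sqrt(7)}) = Union({-47/9}, Interval(6*sqrt(7), 67))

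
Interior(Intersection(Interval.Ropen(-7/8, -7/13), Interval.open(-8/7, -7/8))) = EmptySet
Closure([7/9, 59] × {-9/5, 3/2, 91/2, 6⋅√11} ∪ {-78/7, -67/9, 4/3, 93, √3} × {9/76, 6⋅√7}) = ([7/9, 59] × {-9/5, 3/2, 91/2, 6⋅√11}) ∪ ({-78/7, -67/9, 4/3, 93, √3} × {9/76, 6⋅√7})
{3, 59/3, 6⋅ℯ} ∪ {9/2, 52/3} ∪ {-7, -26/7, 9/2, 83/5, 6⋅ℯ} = {-7, -26/7, 3, 9/2, 83/5, 52/3, 59/3, 6⋅ℯ}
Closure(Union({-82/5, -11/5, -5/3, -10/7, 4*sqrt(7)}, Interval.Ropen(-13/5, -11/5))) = Union({-82/5, -5/3, -10/7, 4*sqrt(7)}, Interval(-13/5, -11/5))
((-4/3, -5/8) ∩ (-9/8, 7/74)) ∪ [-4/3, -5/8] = [-4/3, -5/8]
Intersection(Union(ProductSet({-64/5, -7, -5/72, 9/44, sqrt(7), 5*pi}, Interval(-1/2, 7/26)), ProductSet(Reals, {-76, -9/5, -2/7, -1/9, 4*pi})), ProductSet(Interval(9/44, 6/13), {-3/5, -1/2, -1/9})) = Union(ProductSet({9/44}, {-1/2, -1/9}), ProductSet(Interval(9/44, 6/13), {-1/9}))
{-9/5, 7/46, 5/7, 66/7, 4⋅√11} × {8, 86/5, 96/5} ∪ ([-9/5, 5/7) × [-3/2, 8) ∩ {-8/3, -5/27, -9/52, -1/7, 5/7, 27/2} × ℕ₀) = ({-5/27, -9/52, -1/7} × {0, 1, …, 7}) ∪ ({-9/5, 7/46, 5/7, 66/7, 4⋅√11} × {8, 86/5, 96/5})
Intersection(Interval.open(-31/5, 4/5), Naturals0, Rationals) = Range(0, 1, 1)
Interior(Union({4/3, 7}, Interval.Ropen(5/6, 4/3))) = Interval.open(5/6, 4/3)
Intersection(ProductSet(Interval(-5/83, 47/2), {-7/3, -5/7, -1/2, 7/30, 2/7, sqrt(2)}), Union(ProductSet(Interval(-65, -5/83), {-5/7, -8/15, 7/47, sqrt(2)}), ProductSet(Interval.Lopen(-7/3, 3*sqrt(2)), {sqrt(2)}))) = Union(ProductSet({-5/83}, {-5/7, sqrt(2)}), ProductSet(Interval(-5/83, 3*sqrt(2)), {sqrt(2)}))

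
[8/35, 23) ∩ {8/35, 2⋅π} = {8/35, 2⋅π}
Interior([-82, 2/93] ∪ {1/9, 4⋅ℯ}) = (-82, 2/93)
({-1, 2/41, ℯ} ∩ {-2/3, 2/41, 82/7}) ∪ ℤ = ℤ ∪ {2/41}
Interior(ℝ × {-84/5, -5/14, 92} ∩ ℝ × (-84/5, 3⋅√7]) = ∅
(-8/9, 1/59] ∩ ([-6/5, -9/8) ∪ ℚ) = ℚ ∩ (-8/9, 1/59]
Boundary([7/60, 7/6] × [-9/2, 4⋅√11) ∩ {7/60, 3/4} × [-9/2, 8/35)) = {7/60, 3/4} × [-9/2, 8/35]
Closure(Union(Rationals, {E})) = Reals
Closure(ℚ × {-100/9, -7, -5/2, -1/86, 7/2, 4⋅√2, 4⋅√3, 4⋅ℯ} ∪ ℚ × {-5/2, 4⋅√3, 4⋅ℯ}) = ℝ × {-100/9, -7, -5/2, -1/86, 7/2, 4⋅√2, 4⋅√3, 4⋅ℯ}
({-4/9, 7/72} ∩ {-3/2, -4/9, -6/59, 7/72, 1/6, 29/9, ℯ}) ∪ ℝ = ℝ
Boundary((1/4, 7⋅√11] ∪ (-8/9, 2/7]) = {-8/9, 7⋅√11}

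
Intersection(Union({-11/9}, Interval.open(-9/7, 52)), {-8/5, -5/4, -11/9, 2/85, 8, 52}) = {-5/4, -11/9, 2/85, 8}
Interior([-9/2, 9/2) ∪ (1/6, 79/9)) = (-9/2, 79/9)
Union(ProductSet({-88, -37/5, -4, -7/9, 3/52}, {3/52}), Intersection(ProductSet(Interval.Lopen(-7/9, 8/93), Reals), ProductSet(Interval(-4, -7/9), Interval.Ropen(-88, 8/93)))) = ProductSet({-88, -37/5, -4, -7/9, 3/52}, {3/52})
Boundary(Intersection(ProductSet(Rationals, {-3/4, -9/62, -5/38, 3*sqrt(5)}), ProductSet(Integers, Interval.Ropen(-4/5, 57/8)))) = ProductSet(Integers, {-3/4, -9/62, -5/38, 3*sqrt(5)})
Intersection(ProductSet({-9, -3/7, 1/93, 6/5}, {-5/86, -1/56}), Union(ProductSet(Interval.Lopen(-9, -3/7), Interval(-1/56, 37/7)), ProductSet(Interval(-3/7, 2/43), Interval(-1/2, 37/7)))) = ProductSet({-3/7, 1/93}, {-5/86, -1/56})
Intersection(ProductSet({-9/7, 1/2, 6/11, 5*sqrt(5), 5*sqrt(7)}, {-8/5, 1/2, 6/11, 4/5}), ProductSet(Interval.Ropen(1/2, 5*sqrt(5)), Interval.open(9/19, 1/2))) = EmptySet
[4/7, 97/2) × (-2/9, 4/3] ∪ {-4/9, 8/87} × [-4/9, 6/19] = ({-4/9, 8/87} × [-4/9, 6/19]) ∪ ([4/7, 97/2) × (-2/9, 4/3])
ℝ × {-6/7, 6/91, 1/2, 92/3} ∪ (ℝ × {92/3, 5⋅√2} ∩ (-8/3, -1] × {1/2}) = ℝ × {-6/7, 6/91, 1/2, 92/3}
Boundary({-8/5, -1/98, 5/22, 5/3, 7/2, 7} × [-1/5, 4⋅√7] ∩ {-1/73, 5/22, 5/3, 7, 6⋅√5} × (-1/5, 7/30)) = {5/22, 5/3, 7} × [-1/5, 7/30]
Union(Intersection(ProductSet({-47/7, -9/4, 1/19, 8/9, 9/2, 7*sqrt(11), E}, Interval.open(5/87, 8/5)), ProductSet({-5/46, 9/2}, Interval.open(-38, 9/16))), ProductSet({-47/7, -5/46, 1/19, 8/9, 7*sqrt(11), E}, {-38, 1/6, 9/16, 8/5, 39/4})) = Union(ProductSet({9/2}, Interval.open(5/87, 9/16)), ProductSet({-47/7, -5/46, 1/19, 8/9, 7*sqrt(11), E}, {-38, 1/6, 9/16, 8/5, 39/4}))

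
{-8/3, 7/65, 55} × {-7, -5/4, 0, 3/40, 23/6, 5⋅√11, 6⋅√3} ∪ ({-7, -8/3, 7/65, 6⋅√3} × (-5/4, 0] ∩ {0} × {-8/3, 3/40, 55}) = {-8/3, 7/65, 55} × {-7, -5/4, 0, 3/40, 23/6, 5⋅√11, 6⋅√3}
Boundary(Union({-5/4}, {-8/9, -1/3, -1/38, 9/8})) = {-5/4, -8/9, -1/3, -1/38, 9/8}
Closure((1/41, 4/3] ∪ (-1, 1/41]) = [-1, 4/3]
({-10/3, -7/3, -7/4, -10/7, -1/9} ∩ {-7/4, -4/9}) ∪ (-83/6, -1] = (-83/6, -1]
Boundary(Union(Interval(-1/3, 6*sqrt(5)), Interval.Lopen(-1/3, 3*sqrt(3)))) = {-1/3, 6*sqrt(5)}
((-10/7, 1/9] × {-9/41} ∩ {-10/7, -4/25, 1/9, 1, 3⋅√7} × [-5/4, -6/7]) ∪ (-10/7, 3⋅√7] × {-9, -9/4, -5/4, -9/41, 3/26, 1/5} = (-10/7, 3⋅√7] × {-9, -9/4, -5/4, -9/41, 3/26, 1/5}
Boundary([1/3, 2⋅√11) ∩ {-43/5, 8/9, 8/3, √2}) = {8/9, 8/3, √2}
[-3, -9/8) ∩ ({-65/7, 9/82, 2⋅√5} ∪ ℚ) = ℚ ∩ [-3, -9/8)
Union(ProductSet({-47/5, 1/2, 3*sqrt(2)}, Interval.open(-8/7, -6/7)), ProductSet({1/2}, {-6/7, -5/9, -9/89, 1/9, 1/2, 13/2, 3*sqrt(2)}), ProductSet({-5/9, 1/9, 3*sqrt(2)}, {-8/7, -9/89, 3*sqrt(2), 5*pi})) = Union(ProductSet({1/2}, {-6/7, -5/9, -9/89, 1/9, 1/2, 13/2, 3*sqrt(2)}), ProductSet({-47/5, 1/2, 3*sqrt(2)}, Interval.open(-8/7, -6/7)), ProductSet({-5/9, 1/9, 3*sqrt(2)}, {-8/7, -9/89, 3*sqrt(2), 5*pi}))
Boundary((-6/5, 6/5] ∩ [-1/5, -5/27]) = {-1/5, -5/27}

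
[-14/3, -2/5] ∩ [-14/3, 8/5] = [-14/3, -2/5]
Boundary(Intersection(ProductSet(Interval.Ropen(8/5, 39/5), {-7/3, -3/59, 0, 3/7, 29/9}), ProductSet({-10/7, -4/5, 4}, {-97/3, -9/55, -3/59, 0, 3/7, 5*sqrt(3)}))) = ProductSet({4}, {-3/59, 0, 3/7})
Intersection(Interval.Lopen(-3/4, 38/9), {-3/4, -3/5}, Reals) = {-3/5}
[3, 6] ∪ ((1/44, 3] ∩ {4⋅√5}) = [3, 6]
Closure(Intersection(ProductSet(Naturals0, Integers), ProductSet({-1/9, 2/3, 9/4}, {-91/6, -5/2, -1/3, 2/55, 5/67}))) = EmptySet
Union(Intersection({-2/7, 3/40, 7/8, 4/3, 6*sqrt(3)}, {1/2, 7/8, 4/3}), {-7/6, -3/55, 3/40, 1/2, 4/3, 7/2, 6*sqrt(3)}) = {-7/6, -3/55, 3/40, 1/2, 7/8, 4/3, 7/2, 6*sqrt(3)}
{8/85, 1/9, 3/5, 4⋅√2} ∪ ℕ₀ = ℕ₀ ∪ {8/85, 1/9, 3/5, 4⋅√2}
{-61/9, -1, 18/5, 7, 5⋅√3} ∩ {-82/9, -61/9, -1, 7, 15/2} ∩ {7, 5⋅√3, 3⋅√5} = {7}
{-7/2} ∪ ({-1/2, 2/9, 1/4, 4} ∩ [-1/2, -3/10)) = {-7/2, -1/2}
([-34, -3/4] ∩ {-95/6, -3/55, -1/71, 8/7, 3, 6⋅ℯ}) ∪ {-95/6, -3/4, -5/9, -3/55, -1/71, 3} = {-95/6, -3/4, -5/9, -3/55, -1/71, 3}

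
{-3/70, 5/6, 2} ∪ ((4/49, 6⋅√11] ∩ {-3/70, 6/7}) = {-3/70, 5/6, 6/7, 2}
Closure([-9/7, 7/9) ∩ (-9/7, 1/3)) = [-9/7, 1/3]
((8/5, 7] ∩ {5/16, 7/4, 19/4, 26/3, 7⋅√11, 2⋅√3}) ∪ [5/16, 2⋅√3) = [5/16, 2⋅√3] ∪ {19/4}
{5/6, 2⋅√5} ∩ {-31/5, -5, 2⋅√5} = {2⋅√5}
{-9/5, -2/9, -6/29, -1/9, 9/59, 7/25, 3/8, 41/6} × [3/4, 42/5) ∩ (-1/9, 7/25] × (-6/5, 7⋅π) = {9/59, 7/25} × [3/4, 42/5)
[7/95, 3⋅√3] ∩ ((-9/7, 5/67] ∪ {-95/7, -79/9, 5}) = [7/95, 5/67] ∪ {5}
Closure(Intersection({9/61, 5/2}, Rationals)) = {9/61, 5/2}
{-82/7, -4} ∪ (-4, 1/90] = {-82/7} ∪ [-4, 1/90]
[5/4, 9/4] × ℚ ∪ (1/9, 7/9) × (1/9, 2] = ([5/4, 9/4] × ℚ) ∪ ((1/9, 7/9) × (1/9, 2])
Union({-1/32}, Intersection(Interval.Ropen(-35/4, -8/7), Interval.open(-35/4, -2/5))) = Union({-1/32}, Interval.open(-35/4, -8/7))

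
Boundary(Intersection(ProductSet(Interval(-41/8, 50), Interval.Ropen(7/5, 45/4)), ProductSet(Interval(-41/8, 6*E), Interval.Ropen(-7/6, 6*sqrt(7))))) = Union(ProductSet({-41/8, 6*E}, Interval(7/5, 45/4)), ProductSet(Interval(-41/8, 6*E), {7/5, 45/4}))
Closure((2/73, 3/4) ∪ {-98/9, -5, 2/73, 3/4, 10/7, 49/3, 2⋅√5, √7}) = {-98/9, -5, 10/7, 49/3, 2⋅√5, √7} ∪ [2/73, 3/4]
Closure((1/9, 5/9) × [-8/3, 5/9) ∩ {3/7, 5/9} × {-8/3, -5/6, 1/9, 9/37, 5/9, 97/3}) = {3/7} × {-8/3, -5/6, 1/9, 9/37}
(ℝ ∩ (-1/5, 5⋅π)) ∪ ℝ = (-∞, ∞)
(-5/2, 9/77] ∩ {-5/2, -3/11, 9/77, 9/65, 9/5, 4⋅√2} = {-3/11, 9/77}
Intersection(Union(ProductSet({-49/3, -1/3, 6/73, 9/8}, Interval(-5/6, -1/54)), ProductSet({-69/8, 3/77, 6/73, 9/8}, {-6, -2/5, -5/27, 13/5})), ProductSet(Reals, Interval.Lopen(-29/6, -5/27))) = Union(ProductSet({-49/3, -1/3, 6/73, 9/8}, Interval(-5/6, -5/27)), ProductSet({-69/8, 3/77, 6/73, 9/8}, {-2/5, -5/27}))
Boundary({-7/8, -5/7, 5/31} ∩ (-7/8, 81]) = {-5/7, 5/31}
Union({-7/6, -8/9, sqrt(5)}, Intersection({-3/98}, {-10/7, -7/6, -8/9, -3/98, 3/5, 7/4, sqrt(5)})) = {-7/6, -8/9, -3/98, sqrt(5)}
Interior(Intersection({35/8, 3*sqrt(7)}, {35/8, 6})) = EmptySet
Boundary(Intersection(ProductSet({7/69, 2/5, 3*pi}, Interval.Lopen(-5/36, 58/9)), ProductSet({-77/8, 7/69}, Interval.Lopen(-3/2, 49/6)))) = ProductSet({7/69}, Interval(-5/36, 58/9))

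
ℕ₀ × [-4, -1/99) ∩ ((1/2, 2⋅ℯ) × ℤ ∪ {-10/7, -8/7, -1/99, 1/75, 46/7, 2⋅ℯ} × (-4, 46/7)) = {1, 2, …, 5} × {-4, -3, -2, -1}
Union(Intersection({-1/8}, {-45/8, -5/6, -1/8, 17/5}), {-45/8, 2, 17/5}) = {-45/8, -1/8, 2, 17/5}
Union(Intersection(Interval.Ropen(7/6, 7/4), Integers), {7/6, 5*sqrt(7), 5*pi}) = {7/6, 5*sqrt(7), 5*pi}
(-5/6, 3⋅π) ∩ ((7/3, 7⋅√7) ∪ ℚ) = [7/3, 3⋅π) ∪ (ℚ ∩ (-5/6, 3⋅π))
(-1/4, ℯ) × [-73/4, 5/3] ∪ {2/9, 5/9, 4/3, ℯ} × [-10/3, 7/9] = ({2/9, 5/9, 4/3, ℯ} × [-10/3, 7/9]) ∪ ((-1/4, ℯ) × [-73/4, 5/3])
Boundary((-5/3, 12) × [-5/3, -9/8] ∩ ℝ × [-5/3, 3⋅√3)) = ({-5/3, 12} × [-5/3, -9/8]) ∪ ([-5/3, 12] × {-5/3, -9/8})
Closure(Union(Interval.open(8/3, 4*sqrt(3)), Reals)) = Interval(-oo, oo)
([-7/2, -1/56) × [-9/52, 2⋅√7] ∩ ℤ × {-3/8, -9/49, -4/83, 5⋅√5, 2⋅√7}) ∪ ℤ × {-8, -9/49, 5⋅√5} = (ℤ × {-8, -9/49, 5⋅√5}) ∪ ({-3, -2, -1} × {-4/83, 2⋅√7})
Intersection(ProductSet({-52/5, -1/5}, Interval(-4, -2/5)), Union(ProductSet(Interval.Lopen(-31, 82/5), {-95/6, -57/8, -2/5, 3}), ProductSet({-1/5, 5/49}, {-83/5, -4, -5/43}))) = Union(ProductSet({-1/5}, {-4}), ProductSet({-52/5, -1/5}, {-2/5}))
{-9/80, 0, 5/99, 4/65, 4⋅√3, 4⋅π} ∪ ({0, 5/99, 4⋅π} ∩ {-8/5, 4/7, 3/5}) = {-9/80, 0, 5/99, 4/65, 4⋅√3, 4⋅π}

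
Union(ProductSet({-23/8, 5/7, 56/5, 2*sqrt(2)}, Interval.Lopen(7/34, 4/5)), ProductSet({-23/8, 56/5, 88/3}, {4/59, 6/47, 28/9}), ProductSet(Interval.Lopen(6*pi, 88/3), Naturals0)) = Union(ProductSet({-23/8, 56/5, 88/3}, {4/59, 6/47, 28/9}), ProductSet({-23/8, 5/7, 56/5, 2*sqrt(2)}, Interval.Lopen(7/34, 4/5)), ProductSet(Interval.Lopen(6*pi, 88/3), Naturals0))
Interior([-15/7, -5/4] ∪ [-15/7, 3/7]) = (-15/7, 3/7)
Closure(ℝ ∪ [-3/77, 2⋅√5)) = (-∞, ∞)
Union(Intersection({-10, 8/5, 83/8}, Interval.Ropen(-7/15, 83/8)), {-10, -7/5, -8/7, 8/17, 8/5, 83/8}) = {-10, -7/5, -8/7, 8/17, 8/5, 83/8}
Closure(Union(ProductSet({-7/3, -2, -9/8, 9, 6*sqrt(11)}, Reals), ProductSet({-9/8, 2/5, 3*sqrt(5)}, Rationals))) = ProductSet({-7/3, -2, -9/8, 2/5, 9, 6*sqrt(11), 3*sqrt(5)}, Reals)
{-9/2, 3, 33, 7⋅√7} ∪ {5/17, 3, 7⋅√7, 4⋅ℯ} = {-9/2, 5/17, 3, 33, 7⋅√7, 4⋅ℯ}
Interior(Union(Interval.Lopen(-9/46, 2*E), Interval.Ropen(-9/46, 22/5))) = Interval.open(-9/46, 2*E)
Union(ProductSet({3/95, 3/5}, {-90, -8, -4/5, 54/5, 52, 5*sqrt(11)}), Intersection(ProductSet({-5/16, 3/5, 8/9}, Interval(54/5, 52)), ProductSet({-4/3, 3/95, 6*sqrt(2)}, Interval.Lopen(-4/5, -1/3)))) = ProductSet({3/95, 3/5}, {-90, -8, -4/5, 54/5, 52, 5*sqrt(11)})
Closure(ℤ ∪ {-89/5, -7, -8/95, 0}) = ℤ ∪ {-89/5, -8/95}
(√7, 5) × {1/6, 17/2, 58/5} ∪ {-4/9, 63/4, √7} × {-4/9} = ({-4/9, 63/4, √7} × {-4/9}) ∪ ((√7, 5) × {1/6, 17/2, 58/5})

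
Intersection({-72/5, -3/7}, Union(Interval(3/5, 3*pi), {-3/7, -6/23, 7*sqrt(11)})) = {-3/7}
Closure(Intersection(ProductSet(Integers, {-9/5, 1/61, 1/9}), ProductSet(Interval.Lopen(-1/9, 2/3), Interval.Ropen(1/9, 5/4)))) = ProductSet(Range(0, 1, 1), {1/9})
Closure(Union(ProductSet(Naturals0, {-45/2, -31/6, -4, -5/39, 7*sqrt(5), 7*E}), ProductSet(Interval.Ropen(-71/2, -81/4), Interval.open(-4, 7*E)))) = Union(ProductSet({-71/2, -81/4}, Interval(-4, 7*E)), ProductSet(Interval(-71/2, -81/4), {-4, 7*E}), ProductSet(Interval.Ropen(-71/2, -81/4), Interval.open(-4, 7*E)), ProductSet(Naturals0, {-45/2, -31/6, -4, -5/39, 7*sqrt(5), 7*E}))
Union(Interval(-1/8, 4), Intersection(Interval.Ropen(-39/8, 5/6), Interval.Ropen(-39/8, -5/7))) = Union(Interval.Ropen(-39/8, -5/7), Interval(-1/8, 4))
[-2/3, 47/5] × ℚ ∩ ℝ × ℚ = [-2/3, 47/5] × ℚ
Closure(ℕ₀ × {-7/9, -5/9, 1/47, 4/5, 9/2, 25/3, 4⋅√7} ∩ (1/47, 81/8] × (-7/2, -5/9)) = {1, 2, …, 10} × {-7/9}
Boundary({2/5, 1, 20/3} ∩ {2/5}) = {2/5}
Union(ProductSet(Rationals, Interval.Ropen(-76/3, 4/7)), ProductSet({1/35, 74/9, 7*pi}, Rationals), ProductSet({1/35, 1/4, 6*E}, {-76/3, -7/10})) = Union(ProductSet({1/35, 1/4, 6*E}, {-76/3, -7/10}), ProductSet({1/35, 74/9, 7*pi}, Rationals), ProductSet(Rationals, Interval.Ropen(-76/3, 4/7)))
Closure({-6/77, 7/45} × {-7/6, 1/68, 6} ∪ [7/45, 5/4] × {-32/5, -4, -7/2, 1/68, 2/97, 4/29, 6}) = ({-6/77, 7/45} × {-7/6, 1/68, 6}) ∪ ([7/45, 5/4] × {-32/5, -4, -7/2, 1/68, 2/97, 4/29, 6})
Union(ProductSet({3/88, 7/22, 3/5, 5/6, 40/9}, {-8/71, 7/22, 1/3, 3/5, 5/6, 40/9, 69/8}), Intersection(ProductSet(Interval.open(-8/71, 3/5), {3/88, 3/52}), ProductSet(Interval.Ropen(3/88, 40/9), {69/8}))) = ProductSet({3/88, 7/22, 3/5, 5/6, 40/9}, {-8/71, 7/22, 1/3, 3/5, 5/6, 40/9, 69/8})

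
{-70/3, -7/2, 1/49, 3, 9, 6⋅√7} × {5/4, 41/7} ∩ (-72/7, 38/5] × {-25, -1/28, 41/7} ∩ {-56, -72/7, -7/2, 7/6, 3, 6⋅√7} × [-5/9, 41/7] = {-7/2, 3} × {41/7}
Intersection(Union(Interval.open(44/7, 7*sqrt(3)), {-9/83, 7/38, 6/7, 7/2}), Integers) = Range(7, 13, 1)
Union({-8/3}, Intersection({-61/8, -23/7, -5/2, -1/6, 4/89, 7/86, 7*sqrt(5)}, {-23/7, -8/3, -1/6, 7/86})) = {-23/7, -8/3, -1/6, 7/86}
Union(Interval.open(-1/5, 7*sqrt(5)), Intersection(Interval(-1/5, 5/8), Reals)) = Interval.Ropen(-1/5, 7*sqrt(5))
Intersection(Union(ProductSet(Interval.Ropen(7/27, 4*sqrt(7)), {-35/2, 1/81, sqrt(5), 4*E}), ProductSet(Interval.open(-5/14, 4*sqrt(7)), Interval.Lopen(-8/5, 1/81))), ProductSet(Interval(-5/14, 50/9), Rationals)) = Union(ProductSet(Interval.Lopen(-5/14, 50/9), Intersection(Interval.Lopen(-8/5, 1/81), Rationals)), ProductSet(Interval(7/27, 50/9), {-35/2, 1/81}))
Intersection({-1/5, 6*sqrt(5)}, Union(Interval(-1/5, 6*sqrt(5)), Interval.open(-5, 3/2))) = {-1/5, 6*sqrt(5)}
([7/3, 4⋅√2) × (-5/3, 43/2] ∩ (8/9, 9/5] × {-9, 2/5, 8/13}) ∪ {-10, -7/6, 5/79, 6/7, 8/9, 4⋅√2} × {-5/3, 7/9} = {-10, -7/6, 5/79, 6/7, 8/9, 4⋅√2} × {-5/3, 7/9}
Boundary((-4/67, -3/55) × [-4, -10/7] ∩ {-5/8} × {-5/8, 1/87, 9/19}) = ∅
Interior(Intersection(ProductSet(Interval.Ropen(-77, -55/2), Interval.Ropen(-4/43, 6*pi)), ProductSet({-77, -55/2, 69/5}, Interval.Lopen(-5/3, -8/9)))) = EmptySet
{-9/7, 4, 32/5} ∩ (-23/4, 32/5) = {-9/7, 4}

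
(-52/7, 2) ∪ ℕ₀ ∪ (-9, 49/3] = (-9, 49/3] ∪ ℕ₀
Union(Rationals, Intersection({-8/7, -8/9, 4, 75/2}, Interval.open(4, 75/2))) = Rationals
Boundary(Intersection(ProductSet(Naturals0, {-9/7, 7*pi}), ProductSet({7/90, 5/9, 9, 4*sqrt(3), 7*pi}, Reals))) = ProductSet({9}, {-9/7, 7*pi})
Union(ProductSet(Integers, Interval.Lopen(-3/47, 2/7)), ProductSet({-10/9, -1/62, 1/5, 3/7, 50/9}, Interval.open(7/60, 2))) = Union(ProductSet({-10/9, -1/62, 1/5, 3/7, 50/9}, Interval.open(7/60, 2)), ProductSet(Integers, Interval.Lopen(-3/47, 2/7)))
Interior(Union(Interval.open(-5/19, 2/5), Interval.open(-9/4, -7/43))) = Interval.open(-9/4, 2/5)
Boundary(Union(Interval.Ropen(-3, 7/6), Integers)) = Union(Complement(Integers, Interval.open(-3, 7/6)), {7/6})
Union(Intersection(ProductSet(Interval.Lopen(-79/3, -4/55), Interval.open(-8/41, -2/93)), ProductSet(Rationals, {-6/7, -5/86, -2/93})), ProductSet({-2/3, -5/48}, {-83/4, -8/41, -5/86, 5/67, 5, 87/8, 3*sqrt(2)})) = Union(ProductSet({-2/3, -5/48}, {-83/4, -8/41, -5/86, 5/67, 5, 87/8, 3*sqrt(2)}), ProductSet(Intersection(Interval.Lopen(-79/3, -4/55), Rationals), {-5/86}))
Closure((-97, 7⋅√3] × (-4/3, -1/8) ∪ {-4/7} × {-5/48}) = ({-4/7} × {-5/48}) ∪ ({-97, 7⋅√3} × [-4/3, -1/8]) ∪ ([-97, 7⋅√3] × {-4/3, -1/8}) ∪ ((-97, 7⋅√3] × (-4/3, -1/8))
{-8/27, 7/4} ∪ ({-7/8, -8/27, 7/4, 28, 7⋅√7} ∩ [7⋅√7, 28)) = {-8/27, 7/4, 7⋅√7}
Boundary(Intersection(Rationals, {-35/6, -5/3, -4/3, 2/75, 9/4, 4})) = {-35/6, -5/3, -4/3, 2/75, 9/4, 4}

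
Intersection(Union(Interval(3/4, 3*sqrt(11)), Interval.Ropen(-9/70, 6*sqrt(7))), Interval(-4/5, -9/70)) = {-9/70}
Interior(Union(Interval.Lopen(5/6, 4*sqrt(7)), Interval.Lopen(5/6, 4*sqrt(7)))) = Interval.open(5/6, 4*sqrt(7))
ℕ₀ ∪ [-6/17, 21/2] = [-6/17, 21/2] ∪ ℕ₀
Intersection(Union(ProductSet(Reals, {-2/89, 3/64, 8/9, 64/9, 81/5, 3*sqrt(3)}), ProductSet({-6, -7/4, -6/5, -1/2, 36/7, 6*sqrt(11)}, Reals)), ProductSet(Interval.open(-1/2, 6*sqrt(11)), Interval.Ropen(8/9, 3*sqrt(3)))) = Union(ProductSet({36/7}, Interval.Ropen(8/9, 3*sqrt(3))), ProductSet(Interval.open(-1/2, 6*sqrt(11)), {8/9}))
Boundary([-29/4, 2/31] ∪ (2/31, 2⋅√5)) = {-29/4, 2⋅√5}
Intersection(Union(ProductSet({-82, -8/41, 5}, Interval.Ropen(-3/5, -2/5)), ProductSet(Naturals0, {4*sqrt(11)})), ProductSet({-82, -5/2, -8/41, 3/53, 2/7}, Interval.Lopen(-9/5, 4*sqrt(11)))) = ProductSet({-82, -8/41}, Interval.Ropen(-3/5, -2/5))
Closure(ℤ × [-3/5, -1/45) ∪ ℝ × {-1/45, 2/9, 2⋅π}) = (ℤ × [-3/5, -1/45]) ∪ (ℝ × {-1/45, 2/9, 2⋅π})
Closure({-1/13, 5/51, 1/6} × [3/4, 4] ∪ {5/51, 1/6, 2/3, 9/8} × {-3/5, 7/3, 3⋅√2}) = ({-1/13, 5/51, 1/6} × [3/4, 4]) ∪ ({5/51, 1/6, 2/3, 9/8} × {-3/5, 7/3, 3⋅√2})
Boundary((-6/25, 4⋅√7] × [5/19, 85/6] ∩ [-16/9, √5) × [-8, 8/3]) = ({-6/25, √5} × [5/19, 8/3]) ∪ ([-6/25, √5] × {5/19, 8/3})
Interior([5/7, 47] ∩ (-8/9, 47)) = (5/7, 47)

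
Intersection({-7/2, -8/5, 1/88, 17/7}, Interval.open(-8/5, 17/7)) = {1/88}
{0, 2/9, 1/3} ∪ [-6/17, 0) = [-6/17, 0] ∪ {2/9, 1/3}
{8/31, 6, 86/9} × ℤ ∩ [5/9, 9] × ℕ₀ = {6} × ℕ₀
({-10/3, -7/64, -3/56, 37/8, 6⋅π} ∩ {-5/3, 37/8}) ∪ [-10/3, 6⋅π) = [-10/3, 6⋅π)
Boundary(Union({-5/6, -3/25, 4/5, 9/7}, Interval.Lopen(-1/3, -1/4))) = {-5/6, -1/3, -1/4, -3/25, 4/5, 9/7}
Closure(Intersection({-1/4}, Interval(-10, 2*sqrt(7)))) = {-1/4}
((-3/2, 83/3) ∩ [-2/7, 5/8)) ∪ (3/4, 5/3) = [-2/7, 5/8) ∪ (3/4, 5/3)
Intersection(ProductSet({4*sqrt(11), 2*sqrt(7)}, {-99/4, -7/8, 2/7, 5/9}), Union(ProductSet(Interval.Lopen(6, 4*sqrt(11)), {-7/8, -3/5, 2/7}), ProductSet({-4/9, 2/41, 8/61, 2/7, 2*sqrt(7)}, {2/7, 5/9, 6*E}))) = Union(ProductSet({4*sqrt(11)}, {-7/8, 2/7}), ProductSet({2*sqrt(7)}, {2/7, 5/9}))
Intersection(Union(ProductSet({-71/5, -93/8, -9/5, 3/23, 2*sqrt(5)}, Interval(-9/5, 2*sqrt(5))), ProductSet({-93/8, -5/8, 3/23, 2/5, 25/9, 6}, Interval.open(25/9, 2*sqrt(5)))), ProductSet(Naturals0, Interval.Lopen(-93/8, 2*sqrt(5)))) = ProductSet({6}, Interval.open(25/9, 2*sqrt(5)))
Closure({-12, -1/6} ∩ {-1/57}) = ∅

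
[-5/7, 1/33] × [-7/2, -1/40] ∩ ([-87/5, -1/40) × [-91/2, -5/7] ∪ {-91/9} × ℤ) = [-5/7, -1/40) × [-7/2, -5/7]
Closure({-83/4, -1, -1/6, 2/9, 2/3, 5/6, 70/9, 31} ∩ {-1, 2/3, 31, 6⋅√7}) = {-1, 2/3, 31}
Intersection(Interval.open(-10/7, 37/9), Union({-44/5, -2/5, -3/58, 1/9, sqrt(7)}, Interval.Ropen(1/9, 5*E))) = Union({-2/5, -3/58}, Interval.Ropen(1/9, 37/9))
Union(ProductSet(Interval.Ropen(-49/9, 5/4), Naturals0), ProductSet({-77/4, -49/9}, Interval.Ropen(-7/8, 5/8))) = Union(ProductSet({-77/4, -49/9}, Interval.Ropen(-7/8, 5/8)), ProductSet(Interval.Ropen(-49/9, 5/4), Naturals0))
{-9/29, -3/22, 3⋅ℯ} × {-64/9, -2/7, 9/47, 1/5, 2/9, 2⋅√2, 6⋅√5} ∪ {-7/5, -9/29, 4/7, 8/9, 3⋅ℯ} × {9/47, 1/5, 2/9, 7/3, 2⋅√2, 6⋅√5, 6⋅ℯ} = ({-9/29, -3/22, 3⋅ℯ} × {-64/9, -2/7, 9/47, 1/5, 2/9, 2⋅√2, 6⋅√5}) ∪ ({-7/5, -9/29, 4/7, 8/9, 3⋅ℯ} × {9/47, 1/5, 2/9, 7/3, 2⋅√2, 6⋅√5, 6⋅ℯ})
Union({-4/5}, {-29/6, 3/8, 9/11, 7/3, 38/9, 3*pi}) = {-29/6, -4/5, 3/8, 9/11, 7/3, 38/9, 3*pi}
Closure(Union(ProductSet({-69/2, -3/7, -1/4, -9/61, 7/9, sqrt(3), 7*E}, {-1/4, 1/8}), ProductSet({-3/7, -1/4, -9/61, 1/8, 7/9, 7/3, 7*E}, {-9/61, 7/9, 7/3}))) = Union(ProductSet({-69/2, -3/7, -1/4, -9/61, 7/9, sqrt(3), 7*E}, {-1/4, 1/8}), ProductSet({-3/7, -1/4, -9/61, 1/8, 7/9, 7/3, 7*E}, {-9/61, 7/9, 7/3}))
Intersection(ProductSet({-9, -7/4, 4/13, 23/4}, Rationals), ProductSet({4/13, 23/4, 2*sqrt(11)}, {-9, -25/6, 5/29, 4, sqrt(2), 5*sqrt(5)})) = ProductSet({4/13, 23/4}, {-9, -25/6, 5/29, 4})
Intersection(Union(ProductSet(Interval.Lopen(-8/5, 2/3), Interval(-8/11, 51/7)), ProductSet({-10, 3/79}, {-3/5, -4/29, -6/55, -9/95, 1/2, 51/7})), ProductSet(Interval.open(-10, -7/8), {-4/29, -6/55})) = ProductSet(Interval.open(-8/5, -7/8), {-4/29, -6/55})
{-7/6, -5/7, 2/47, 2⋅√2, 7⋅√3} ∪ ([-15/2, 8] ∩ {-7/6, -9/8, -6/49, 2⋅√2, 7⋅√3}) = {-7/6, -9/8, -5/7, -6/49, 2/47, 2⋅√2, 7⋅√3}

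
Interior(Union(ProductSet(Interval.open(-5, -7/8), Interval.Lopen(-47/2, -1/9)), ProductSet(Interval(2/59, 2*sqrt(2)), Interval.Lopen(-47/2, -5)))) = Union(ProductSet(Interval.open(-5, -7/8), Interval.open(-47/2, -1/9)), ProductSet(Interval.open(2/59, 2*sqrt(2)), Interval.open(-47/2, -5)))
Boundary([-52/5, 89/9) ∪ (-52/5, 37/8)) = {-52/5, 89/9}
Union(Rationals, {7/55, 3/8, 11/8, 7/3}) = Rationals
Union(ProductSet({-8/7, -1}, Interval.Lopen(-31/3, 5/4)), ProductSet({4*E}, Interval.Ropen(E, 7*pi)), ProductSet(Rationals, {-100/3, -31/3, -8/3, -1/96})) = Union(ProductSet({4*E}, Interval.Ropen(E, 7*pi)), ProductSet({-8/7, -1}, Interval.Lopen(-31/3, 5/4)), ProductSet(Rationals, {-100/3, -31/3, -8/3, -1/96}))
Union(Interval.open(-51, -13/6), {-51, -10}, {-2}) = Union({-2}, Interval.Ropen(-51, -13/6))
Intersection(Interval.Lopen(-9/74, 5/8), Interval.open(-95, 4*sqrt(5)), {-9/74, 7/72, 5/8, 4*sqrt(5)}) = {7/72, 5/8}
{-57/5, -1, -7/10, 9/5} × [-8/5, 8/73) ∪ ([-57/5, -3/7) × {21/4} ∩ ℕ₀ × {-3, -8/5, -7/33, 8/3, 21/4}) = {-57/5, -1, -7/10, 9/5} × [-8/5, 8/73)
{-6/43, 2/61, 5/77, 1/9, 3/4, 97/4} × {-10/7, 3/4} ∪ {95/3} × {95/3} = ({95/3} × {95/3}) ∪ ({-6/43, 2/61, 5/77, 1/9, 3/4, 97/4} × {-10/7, 3/4})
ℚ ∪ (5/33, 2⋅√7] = ℚ ∪ [5/33, 2⋅√7]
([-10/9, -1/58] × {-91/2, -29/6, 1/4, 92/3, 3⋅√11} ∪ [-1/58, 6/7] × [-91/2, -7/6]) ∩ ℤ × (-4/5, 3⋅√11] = {-1} × {1/4, 3⋅√11}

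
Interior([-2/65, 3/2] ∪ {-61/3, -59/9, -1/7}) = (-2/65, 3/2)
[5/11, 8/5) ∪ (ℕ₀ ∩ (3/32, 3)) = [5/11, 8/5) ∪ {1, 2}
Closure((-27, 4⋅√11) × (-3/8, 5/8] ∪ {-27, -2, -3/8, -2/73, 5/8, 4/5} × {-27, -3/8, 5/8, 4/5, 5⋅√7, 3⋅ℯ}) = ({-27, 4⋅√11} × [-3/8, 5/8]) ∪ ([-27, 4⋅√11] × {-3/8, 5/8}) ∪ ((-27, 4⋅√11) × (-3/8, 5/8]) ∪ ({-27, -2, -3/8, -2/73, 5/8, 4/5} × {-27, -3/8, 5/8, 4/5, 5⋅√7, 3⋅ℯ})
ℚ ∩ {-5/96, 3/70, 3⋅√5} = {-5/96, 3/70}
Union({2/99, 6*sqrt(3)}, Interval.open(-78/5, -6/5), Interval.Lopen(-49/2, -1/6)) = Union({2/99, 6*sqrt(3)}, Interval.Lopen(-49/2, -1/6))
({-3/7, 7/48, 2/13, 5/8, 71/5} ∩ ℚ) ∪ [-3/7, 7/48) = [-3/7, 7/48] ∪ {2/13, 5/8, 71/5}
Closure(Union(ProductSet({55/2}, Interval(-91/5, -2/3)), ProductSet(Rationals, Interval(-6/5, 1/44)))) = Union(ProductSet({55/2}, Interval(-91/5, -2/3)), ProductSet(Reals, Interval(-6/5, 1/44)))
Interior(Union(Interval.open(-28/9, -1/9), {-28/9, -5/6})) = Interval.open(-28/9, -1/9)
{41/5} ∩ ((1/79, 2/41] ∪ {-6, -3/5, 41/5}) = {41/5}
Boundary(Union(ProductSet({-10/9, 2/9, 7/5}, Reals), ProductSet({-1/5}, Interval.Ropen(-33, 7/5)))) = Union(ProductSet({-1/5}, Interval(-33, 7/5)), ProductSet({-10/9, 2/9, 7/5}, Reals))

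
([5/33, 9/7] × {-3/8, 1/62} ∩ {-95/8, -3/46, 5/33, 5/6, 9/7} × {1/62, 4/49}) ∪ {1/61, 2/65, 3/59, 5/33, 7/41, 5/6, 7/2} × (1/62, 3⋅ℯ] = ({5/33, 5/6, 9/7} × {1/62}) ∪ ({1/61, 2/65, 3/59, 5/33, 7/41, 5/6, 7/2} × (1/62, 3⋅ℯ])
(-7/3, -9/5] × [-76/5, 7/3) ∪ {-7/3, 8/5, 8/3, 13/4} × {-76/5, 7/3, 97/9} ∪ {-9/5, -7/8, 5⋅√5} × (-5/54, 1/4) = ({-7/3, 8/5, 8/3, 13/4} × {-76/5, 7/3, 97/9}) ∪ ((-7/3, -9/5] × [-76/5, 7/3)) ∪ ({-9/5, -7/8, 5⋅√5} × (-5/54, 1/4))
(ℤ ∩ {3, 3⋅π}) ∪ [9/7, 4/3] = [9/7, 4/3] ∪ {3}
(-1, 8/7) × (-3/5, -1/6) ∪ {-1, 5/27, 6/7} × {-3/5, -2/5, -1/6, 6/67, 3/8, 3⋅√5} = ((-1, 8/7) × (-3/5, -1/6)) ∪ ({-1, 5/27, 6/7} × {-3/5, -2/5, -1/6, 6/67, 3/8, 3⋅√5})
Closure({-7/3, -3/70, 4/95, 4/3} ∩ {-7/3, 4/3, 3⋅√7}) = {-7/3, 4/3}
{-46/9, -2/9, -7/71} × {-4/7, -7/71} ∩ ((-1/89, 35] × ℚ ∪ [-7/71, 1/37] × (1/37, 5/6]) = ∅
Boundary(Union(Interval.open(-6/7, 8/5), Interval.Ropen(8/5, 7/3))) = {-6/7, 7/3}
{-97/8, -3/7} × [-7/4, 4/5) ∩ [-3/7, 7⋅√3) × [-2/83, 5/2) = {-3/7} × [-2/83, 4/5)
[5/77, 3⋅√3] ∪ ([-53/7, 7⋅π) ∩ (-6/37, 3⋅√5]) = (-6/37, 3⋅√5]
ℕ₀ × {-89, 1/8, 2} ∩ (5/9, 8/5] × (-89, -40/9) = ∅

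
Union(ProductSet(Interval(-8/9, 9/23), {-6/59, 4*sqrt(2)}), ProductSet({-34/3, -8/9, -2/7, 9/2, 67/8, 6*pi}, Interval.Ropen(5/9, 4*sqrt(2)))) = Union(ProductSet({-34/3, -8/9, -2/7, 9/2, 67/8, 6*pi}, Interval.Ropen(5/9, 4*sqrt(2))), ProductSet(Interval(-8/9, 9/23), {-6/59, 4*sqrt(2)}))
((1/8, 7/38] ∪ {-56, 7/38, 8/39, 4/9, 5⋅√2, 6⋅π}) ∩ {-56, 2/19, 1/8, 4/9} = {-56, 4/9}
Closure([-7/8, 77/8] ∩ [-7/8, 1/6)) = [-7/8, 1/6]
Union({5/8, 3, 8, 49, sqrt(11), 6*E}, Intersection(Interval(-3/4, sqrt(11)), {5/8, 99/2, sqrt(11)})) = {5/8, 3, 8, 49, sqrt(11), 6*E}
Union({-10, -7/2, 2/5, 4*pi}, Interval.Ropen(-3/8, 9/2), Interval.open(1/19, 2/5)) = Union({-10, -7/2, 4*pi}, Interval.Ropen(-3/8, 9/2))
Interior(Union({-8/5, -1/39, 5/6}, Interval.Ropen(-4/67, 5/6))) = Interval.open(-4/67, 5/6)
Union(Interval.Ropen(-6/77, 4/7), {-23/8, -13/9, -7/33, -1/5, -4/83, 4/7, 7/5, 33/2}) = Union({-23/8, -13/9, -7/33, -1/5, 7/5, 33/2}, Interval(-6/77, 4/7))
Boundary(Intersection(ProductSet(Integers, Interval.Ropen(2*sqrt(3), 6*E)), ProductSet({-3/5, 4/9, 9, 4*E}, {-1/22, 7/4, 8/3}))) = EmptySet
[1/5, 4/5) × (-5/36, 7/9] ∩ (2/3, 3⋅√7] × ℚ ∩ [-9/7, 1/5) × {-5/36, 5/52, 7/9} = ∅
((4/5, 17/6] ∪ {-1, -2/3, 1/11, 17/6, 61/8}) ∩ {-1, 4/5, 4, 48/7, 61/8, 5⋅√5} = {-1, 61/8}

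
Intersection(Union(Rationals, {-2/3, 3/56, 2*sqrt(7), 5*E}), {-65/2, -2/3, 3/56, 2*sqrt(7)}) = {-65/2, -2/3, 3/56, 2*sqrt(7)}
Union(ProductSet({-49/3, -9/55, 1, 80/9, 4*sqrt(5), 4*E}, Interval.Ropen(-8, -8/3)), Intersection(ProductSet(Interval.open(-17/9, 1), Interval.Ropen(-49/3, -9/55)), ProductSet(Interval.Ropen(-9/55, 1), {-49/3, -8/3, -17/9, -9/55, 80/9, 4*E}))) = Union(ProductSet({-49/3, -9/55, 1, 80/9, 4*sqrt(5), 4*E}, Interval.Ropen(-8, -8/3)), ProductSet(Interval.Ropen(-9/55, 1), {-49/3, -8/3, -17/9}))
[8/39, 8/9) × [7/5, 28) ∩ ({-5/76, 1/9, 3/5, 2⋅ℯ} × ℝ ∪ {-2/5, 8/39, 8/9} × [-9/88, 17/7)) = ({8/39} × [7/5, 17/7)) ∪ ({3/5} × [7/5, 28))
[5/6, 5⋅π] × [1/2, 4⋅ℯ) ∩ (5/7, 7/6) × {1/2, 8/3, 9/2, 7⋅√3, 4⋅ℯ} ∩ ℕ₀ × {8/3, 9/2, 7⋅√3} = {1} × {8/3, 9/2}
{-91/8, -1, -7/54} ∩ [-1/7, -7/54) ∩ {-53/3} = ∅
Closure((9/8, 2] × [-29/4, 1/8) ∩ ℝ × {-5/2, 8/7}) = [9/8, 2] × {-5/2}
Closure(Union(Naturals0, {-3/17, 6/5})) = Union({-3/17, 6/5}, Naturals0)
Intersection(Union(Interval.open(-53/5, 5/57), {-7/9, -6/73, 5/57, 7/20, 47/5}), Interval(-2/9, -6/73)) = Interval(-2/9, -6/73)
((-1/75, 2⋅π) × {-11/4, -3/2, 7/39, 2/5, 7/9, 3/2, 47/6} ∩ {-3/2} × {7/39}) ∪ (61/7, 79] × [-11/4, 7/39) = (61/7, 79] × [-11/4, 7/39)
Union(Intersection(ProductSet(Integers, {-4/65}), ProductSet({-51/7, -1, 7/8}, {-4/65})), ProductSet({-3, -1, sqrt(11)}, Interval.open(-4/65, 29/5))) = Union(ProductSet({-1}, {-4/65}), ProductSet({-3, -1, sqrt(11)}, Interval.open(-4/65, 29/5)))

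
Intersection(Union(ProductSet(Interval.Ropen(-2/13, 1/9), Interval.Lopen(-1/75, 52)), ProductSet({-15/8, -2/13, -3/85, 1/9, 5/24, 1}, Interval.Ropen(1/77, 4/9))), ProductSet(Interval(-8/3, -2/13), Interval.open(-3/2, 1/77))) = ProductSet({-2/13}, Interval.open(-1/75, 1/77))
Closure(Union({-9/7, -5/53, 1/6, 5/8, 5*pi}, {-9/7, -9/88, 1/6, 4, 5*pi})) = {-9/7, -9/88, -5/53, 1/6, 5/8, 4, 5*pi}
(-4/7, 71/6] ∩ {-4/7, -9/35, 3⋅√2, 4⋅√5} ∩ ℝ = {-9/35, 3⋅√2, 4⋅√5}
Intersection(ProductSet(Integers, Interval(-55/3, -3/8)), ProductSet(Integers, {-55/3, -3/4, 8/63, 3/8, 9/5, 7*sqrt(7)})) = ProductSet(Integers, {-55/3, -3/4})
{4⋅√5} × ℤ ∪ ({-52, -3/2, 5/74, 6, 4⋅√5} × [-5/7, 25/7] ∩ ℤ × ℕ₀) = ({4⋅√5} × ℤ) ∪ ({-52, 6} × {0, 1, 2, 3})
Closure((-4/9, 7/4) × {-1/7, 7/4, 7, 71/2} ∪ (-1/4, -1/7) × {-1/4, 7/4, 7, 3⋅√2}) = ([-4/9, 7/4] × {-1/7, 7/4, 7, 71/2}) ∪ ([-1/4, -1/7] × {-1/4, 7/4, 7, 3⋅√2})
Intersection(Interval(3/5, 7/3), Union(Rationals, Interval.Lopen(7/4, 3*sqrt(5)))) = Union(Intersection(Interval(3/5, 7/3), Rationals), Interval(7/4, 7/3))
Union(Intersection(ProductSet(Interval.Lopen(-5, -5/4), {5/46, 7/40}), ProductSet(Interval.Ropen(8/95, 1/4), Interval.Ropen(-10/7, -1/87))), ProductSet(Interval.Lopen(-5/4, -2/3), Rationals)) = ProductSet(Interval.Lopen(-5/4, -2/3), Rationals)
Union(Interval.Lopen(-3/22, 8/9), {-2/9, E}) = Union({-2/9, E}, Interval.Lopen(-3/22, 8/9))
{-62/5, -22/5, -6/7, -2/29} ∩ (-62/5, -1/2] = {-22/5, -6/7}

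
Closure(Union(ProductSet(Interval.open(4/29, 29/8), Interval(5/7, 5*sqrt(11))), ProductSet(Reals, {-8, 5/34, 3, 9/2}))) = Union(ProductSet(Interval(4/29, 29/8), Interval(5/7, 5*sqrt(11))), ProductSet(Reals, {-8, 5/34, 3, 9/2}))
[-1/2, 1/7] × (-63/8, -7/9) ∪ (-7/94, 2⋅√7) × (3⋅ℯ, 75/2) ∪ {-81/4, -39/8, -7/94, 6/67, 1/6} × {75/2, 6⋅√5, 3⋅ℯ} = ([-1/2, 1/7] × (-63/8, -7/9)) ∪ ({-81/4, -39/8, -7/94, 6/67, 1/6} × {75/2, 6⋅√5, 3⋅ℯ}) ∪ ((-7/94, 2⋅√7) × (3⋅ℯ, 75/2))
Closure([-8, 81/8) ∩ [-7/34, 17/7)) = [-7/34, 17/7]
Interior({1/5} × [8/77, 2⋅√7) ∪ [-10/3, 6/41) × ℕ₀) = ∅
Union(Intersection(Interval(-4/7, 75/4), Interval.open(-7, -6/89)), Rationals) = Union(Interval(-4/7, -6/89), Rationals)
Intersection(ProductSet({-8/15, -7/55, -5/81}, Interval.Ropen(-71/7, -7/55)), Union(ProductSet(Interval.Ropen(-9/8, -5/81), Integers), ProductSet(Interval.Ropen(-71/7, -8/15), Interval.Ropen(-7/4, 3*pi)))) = ProductSet({-8/15, -7/55}, Range(-10, 0, 1))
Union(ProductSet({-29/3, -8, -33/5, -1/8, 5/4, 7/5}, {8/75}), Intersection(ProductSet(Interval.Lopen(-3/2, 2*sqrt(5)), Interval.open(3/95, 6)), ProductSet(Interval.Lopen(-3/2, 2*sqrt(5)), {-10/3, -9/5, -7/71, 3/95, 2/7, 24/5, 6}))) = Union(ProductSet({-29/3, -8, -33/5, -1/8, 5/4, 7/5}, {8/75}), ProductSet(Interval.Lopen(-3/2, 2*sqrt(5)), {2/7, 24/5}))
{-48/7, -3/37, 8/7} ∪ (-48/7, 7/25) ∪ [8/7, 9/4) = [-48/7, 7/25) ∪ [8/7, 9/4)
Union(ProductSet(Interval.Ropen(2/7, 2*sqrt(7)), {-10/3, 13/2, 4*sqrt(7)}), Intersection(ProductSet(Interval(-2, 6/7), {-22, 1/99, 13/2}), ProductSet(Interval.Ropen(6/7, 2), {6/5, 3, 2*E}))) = ProductSet(Interval.Ropen(2/7, 2*sqrt(7)), {-10/3, 13/2, 4*sqrt(7)})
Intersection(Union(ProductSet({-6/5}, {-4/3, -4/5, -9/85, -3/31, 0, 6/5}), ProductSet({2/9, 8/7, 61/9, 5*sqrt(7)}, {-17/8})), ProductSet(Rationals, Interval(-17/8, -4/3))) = Union(ProductSet({-6/5}, {-4/3}), ProductSet({2/9, 8/7, 61/9}, {-17/8}))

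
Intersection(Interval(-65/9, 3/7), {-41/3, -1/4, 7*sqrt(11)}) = {-1/4}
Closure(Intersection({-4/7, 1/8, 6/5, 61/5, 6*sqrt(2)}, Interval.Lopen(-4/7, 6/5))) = {1/8, 6/5}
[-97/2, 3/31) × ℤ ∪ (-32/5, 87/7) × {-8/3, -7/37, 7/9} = ([-97/2, 3/31) × ℤ) ∪ ((-32/5, 87/7) × {-8/3, -7/37, 7/9})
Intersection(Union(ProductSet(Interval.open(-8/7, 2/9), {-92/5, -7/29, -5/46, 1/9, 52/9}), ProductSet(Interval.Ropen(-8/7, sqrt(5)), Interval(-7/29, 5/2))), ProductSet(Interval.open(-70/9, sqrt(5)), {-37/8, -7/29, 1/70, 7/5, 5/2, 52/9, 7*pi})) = Union(ProductSet(Interval.open(-8/7, 2/9), {-7/29, 52/9}), ProductSet(Interval.Ropen(-8/7, sqrt(5)), {-7/29, 1/70, 7/5, 5/2}))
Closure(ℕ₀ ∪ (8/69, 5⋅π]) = ℕ₀ ∪ [8/69, 5⋅π] ∪ (ℕ₀ \ (8/69, 5⋅π))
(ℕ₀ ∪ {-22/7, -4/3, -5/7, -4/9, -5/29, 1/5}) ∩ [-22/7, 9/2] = {-22/7, -4/3, -5/7, -4/9, -5/29, 1/5} ∪ {0, 1, …, 4}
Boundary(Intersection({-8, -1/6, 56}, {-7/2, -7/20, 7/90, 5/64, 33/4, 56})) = {56}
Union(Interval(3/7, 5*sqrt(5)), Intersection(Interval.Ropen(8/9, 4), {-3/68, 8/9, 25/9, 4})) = Interval(3/7, 5*sqrt(5))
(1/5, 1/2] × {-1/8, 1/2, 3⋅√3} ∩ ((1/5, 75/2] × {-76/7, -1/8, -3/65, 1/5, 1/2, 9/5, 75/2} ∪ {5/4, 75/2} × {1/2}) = (1/5, 1/2] × {-1/8, 1/2}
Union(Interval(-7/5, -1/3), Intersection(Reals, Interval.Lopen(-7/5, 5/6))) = Interval(-7/5, 5/6)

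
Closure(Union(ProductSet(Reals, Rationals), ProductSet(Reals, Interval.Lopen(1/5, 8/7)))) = ProductSet(Reals, Union(Interval(-oo, oo), Rationals))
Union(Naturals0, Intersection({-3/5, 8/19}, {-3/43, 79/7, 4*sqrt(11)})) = Naturals0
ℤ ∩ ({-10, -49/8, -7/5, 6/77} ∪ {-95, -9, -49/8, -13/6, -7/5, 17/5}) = {-95, -10, -9}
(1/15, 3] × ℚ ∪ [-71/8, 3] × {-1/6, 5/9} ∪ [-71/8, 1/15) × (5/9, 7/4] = ((1/15, 3] × ℚ) ∪ ([-71/8, 3] × {-1/6, 5/9}) ∪ ([-71/8, 1/15) × (5/9, 7/4])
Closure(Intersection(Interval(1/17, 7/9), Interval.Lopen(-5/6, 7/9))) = Interval(1/17, 7/9)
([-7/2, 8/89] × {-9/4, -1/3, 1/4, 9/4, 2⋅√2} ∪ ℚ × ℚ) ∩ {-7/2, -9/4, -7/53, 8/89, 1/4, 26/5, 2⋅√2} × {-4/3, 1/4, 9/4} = {-7/2, -9/4, -7/53, 8/89, 1/4, 26/5} × {-4/3, 1/4, 9/4}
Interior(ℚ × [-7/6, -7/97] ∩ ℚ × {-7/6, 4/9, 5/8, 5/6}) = ∅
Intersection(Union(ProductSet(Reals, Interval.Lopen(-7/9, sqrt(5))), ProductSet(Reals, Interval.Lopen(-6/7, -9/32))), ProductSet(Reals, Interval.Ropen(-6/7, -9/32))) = ProductSet(Reals, Interval.open(-6/7, -9/32))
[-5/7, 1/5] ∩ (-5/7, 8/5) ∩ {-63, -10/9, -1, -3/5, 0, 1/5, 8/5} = {-3/5, 0, 1/5}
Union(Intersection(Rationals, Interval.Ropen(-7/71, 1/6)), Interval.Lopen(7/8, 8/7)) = Union(Intersection(Interval.Ropen(-7/71, 1/6), Rationals), Interval.Lopen(7/8, 8/7))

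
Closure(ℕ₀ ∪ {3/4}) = ℕ₀ ∪ {3/4}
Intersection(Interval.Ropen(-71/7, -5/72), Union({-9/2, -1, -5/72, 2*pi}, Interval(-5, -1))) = Interval(-5, -1)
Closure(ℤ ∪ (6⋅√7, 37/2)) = ℤ ∪ [6⋅√7, 37/2]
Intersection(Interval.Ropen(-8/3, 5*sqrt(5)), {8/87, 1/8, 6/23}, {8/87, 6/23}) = {8/87, 6/23}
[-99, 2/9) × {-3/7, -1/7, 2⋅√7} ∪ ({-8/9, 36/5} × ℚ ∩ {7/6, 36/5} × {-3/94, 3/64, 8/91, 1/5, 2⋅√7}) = ({36/5} × {-3/94, 3/64, 8/91, 1/5}) ∪ ([-99, 2/9) × {-3/7, -1/7, 2⋅√7})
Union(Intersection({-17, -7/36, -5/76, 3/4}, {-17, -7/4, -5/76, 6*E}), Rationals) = Rationals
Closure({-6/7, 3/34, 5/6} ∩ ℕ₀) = ∅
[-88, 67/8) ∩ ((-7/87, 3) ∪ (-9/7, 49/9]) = (-9/7, 49/9]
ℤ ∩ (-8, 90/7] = {-7, -6, …, 12}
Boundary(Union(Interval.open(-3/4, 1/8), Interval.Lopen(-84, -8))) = {-84, -8, -3/4, 1/8}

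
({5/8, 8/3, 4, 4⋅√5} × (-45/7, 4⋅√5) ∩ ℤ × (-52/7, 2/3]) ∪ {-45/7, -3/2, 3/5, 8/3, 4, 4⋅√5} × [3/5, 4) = ({4} × (-45/7, 2/3]) ∪ ({-45/7, -3/2, 3/5, 8/3, 4, 4⋅√5} × [3/5, 4))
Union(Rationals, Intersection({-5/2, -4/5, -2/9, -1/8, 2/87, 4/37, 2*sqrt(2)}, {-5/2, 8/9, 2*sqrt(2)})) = Union({2*sqrt(2)}, Rationals)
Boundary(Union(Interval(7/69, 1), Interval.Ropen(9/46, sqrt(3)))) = {7/69, sqrt(3)}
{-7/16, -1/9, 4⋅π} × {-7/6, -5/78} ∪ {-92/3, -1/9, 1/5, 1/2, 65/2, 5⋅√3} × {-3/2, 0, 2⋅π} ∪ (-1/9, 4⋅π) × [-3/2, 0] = ({-7/16, -1/9, 4⋅π} × {-7/6, -5/78}) ∪ ((-1/9, 4⋅π) × [-3/2, 0]) ∪ ({-92/3, -1/9, 1/5, 1/2, 65/2, 5⋅√3} × {-3/2, 0, 2⋅π})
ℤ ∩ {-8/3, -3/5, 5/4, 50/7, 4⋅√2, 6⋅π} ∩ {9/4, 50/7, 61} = ∅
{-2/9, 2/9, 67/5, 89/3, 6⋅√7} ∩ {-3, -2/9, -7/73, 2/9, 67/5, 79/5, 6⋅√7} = {-2/9, 2/9, 67/5, 6⋅√7}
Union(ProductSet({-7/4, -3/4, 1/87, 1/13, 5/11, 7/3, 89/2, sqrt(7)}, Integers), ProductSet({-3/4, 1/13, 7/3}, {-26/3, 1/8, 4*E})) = Union(ProductSet({-3/4, 1/13, 7/3}, {-26/3, 1/8, 4*E}), ProductSet({-7/4, -3/4, 1/87, 1/13, 5/11, 7/3, 89/2, sqrt(7)}, Integers))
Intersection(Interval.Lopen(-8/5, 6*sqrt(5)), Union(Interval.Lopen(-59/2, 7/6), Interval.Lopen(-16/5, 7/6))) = Interval.Lopen(-8/5, 7/6)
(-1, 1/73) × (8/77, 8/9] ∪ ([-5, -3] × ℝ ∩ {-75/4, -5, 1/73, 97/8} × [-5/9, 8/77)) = ({-5} × [-5/9, 8/77)) ∪ ((-1, 1/73) × (8/77, 8/9])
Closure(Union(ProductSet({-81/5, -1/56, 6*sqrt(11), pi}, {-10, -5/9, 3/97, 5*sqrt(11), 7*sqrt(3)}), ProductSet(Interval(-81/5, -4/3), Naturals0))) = Union(ProductSet({-81/5, -1/56, 6*sqrt(11), pi}, {-10, -5/9, 3/97, 5*sqrt(11), 7*sqrt(3)}), ProductSet(Interval(-81/5, -4/3), Naturals0))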